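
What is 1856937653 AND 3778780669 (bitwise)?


0b1101110101011101001111010110101 & 0b11100001001110111001110111111101 = 0b1100000001010101001110010110101 = 1613405365

1613405365


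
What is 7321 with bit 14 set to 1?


7321 | (1 << 14) = 7321 | 16384 = 23705

23705


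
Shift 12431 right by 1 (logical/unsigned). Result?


0b11000010001111 >> 1 = 0b1100001000111 = 6215

6215


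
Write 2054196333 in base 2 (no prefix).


2054196333 = 1111010011100001000110001101101 in binary

1111010011100001000110001101101


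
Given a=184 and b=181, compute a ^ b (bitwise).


184 ^ 181 = 13

13


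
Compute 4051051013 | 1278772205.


0b11110001011101100010001000000101 | 0b1001100001110001000001111101101 = 0b11111101011111101010001111101101 = 4252935149

4252935149


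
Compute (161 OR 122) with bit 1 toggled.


Step 1: 161 | 122 = 251
Step 2: 251 ^ (1 << 1) = 251 ^ 2 = 249

249


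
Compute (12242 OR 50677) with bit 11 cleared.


Step 1: 12242 | 50677 = 61431
Step 2: 61431 & ~(1 << 11) = 59383

59383


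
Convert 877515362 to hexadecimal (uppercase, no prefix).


877515362 = 344DD262 hex

344DD262


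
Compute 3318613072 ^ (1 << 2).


3318613072 ^ (1 << 2) = 3318613072 ^ 4 = 3318613076

3318613076


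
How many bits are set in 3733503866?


0b11011110100010001011111101111010 has 20 set bits

20


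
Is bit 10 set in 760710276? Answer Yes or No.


0b101101010101111000010010000100, bit 10 = 1. Yes

Yes


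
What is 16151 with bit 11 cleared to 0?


16151 & ~(1 << 11) = 14103

14103


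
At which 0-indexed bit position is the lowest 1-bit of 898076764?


0b110101100001111001000001011100. Lowest set bit at position 2

2


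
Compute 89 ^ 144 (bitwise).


0b1011001 ^ 0b10010000 = 0b11001001 = 201

201


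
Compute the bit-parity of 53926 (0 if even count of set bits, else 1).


0b1101001010100110 has 8 ones => parity 0

0


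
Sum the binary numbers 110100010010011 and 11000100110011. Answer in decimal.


110100010010011 + 11000100110011 = 1001100111000110 = 39366

39366


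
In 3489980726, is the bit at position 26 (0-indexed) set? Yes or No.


0b11010000000001001110000100110110, bit 26 = 0. No

No


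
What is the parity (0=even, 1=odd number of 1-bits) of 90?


0b1011010 has 4 ones => parity 0

0


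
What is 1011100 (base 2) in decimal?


1011100 in decimal = 92

92


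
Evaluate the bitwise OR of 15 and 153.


0b1111 | 0b10011001 = 0b10011111 = 159

159


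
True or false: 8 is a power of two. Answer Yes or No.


0b1000. Only one bit set => Yes

Yes


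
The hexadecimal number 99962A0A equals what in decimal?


99962A0A hex = 2576755210 decimal

2576755210


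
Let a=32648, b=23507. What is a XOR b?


32648 ^ 23507 = 9307

9307


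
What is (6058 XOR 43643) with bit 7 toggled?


Step 1: 6058 ^ 43643 = 48593
Step 2: 48593 ^ (1 << 7) = 48593 ^ 128 = 48465

48465


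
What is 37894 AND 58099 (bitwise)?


0b1001010000000110 & 0b1110001011110011 = 0b1000000000000010 = 32770

32770


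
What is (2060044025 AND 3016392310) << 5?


Step 1: 2060044025 & 3016392310 = 851986032
Step 2: 851986032 << 5 = 27263553024

27263553024


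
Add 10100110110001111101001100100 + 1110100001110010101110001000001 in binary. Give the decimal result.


10100110110001111101001100100 + 1110100001110010101110001000001 = 10001001000100100101011010100101 = 2299680421

2299680421


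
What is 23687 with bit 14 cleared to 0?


23687 & ~(1 << 14) = 7303

7303


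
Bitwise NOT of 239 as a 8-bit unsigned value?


~0b11101111 = 0b10000 = 16 (8-bit unsigned)

16


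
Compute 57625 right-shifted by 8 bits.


0b1110000100011001 >> 8 = 0b11100001 = 225

225


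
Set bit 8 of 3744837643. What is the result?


3744837643 | (1 << 8) = 3744837643 | 256 = 3744837899

3744837899


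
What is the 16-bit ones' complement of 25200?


25200 ^ 65535 = 40335

40335


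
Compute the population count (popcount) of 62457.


0b1111001111111001 has 12 set bits

12


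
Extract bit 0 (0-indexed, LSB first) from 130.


0b10000010, position 0 = 0

0


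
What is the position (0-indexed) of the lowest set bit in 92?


0b1011100. Lowest set bit at position 2

2


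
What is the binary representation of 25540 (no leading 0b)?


25540 = 110001111000100 in binary

110001111000100


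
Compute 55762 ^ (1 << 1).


55762 ^ (1 << 1) = 55762 ^ 2 = 55760

55760


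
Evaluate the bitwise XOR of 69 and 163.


0b1000101 ^ 0b10100011 = 0b11100110 = 230

230


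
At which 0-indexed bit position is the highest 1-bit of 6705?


0b1101000110001. Highest set bit at position 12

12


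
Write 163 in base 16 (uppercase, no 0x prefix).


163 = A3 hex

A3


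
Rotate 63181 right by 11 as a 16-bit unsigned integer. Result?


Rotate 0b1111011011001101 right by 11 (16-bit) = 0b1101100110111110 = 55742

55742


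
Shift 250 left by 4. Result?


0b11111010 << 4 = 0b111110100000 = 4000

4000


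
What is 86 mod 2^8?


86 & 255 = 86

86


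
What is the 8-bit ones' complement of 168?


168 ^ 255 = 87

87


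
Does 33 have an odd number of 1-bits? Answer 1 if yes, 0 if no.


0b100001 has 2 ones => parity 0

0


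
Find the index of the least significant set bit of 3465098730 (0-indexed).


0b11001110100010010011010111101010. Lowest set bit at position 1

1


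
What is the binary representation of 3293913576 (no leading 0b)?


3293913576 = 11000100010101010010000111101000 in binary

11000100010101010010000111101000


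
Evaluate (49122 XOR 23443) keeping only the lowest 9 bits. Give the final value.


Step 1: 49122 ^ 23443 = 58481
Step 2: 58481 & 511 = 113

113


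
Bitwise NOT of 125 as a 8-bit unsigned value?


~0b1111101 = 0b10000010 = 130 (8-bit unsigned)

130


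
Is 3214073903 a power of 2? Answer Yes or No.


0b10111111100100101110000000101111. Multiple bits set => No

No


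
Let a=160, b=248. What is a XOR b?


160 ^ 248 = 88

88


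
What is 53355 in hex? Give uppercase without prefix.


53355 = D06B hex

D06B


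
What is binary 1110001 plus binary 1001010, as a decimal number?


1110001 + 1001010 = 10111011 = 187

187


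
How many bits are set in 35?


0b100011 has 3 set bits

3


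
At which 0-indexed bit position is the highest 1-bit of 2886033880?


0b10101100000001010110000111011000. Highest set bit at position 31

31


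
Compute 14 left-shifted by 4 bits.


0b1110 << 4 = 0b11100000 = 224

224


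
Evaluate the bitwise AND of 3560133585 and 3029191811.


0b11010100001100110101001111010001 & 0b10110100100011011100110010000011 = 0b10010100000000010100000010000001 = 2483110017

2483110017


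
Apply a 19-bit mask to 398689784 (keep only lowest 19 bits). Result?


398689784 & 524287 = 230904

230904


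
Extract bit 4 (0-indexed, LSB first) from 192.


0b11000000, position 4 = 0

0


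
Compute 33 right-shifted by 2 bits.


0b100001 >> 2 = 0b1000 = 8

8


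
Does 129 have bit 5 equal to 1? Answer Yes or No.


0b10000001, bit 5 = 0. No

No


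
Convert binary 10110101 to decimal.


10110101 in decimal = 181

181


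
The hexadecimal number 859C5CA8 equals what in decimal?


859C5CA8 hex = 2241617064 decimal

2241617064


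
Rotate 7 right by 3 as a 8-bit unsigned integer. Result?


Rotate 0b111 right by 3 (8-bit) = 0b11100000 = 224

224


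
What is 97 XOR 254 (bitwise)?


0b1100001 ^ 0b11111110 = 0b10011111 = 159

159


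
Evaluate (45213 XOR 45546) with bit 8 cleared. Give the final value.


Step 1: 45213 ^ 45546 = 375
Step 2: 375 & ~(1 << 8) = 119

119


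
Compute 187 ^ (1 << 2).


187 ^ (1 << 2) = 187 ^ 4 = 191

191


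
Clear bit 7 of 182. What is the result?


182 & ~(1 << 7) = 54

54


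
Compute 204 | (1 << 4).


204 | (1 << 4) = 204 | 16 = 220

220


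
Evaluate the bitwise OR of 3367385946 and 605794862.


0b11001000101101100011101101011010 | 0b100100000110111011001000101110 = 0b11101100101111111011101101111110 = 3971988350

3971988350


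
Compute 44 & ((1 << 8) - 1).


44 & 255 = 44

44


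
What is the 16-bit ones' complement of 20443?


20443 ^ 65535 = 45092

45092


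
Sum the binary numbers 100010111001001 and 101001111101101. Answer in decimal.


100010111001001 + 101001111101101 = 1001100110110110 = 39350

39350


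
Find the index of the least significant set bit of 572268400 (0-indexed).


0b100010000111000001111101110000. Lowest set bit at position 4

4


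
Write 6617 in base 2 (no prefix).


6617 = 1100111011001 in binary

1100111011001


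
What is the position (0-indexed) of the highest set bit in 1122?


0b10001100010. Highest set bit at position 10

10


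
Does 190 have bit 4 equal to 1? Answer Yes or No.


0b10111110, bit 4 = 1. Yes

Yes


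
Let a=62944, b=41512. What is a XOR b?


62944 ^ 41512 = 22472

22472


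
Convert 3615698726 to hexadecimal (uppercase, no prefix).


3615698726 = D7832F26 hex

D7832F26


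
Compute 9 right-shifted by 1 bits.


0b1001 >> 1 = 0b100 = 4

4


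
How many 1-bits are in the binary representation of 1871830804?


0b1101111100100011101111100010100 has 18 set bits

18


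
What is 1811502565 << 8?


0b1101011111110010101010111100101 << 8 = 0b110101111111001010101011110010100000000 = 463744656640

463744656640


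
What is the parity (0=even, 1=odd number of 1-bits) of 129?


0b10000001 has 2 ones => parity 0

0


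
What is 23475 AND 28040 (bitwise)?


0b101101110110011 & 0b110110110001000 = 0b100100110000000 = 18816

18816


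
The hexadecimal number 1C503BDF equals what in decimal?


1C503BDF hex = 475020255 decimal

475020255


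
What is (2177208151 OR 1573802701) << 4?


Step 1: 2177208151 | 1573802701 = 3721387999
Step 2: 3721387999 << 4 = 59542207984

59542207984


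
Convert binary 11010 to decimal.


11010 in decimal = 26

26


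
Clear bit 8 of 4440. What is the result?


4440 & ~(1 << 8) = 4184

4184


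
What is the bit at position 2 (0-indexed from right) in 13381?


0b11010001000101, position 2 = 1

1


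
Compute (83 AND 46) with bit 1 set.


Step 1: 83 & 46 = 2
Step 2: 2 | (1 << 1) = 2 | 2 = 2

2


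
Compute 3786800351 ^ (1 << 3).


3786800351 ^ (1 << 3) = 3786800351 ^ 8 = 3786800343

3786800343


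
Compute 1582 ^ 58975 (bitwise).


0b11000101110 ^ 0b1110011001011111 = 0b1110000001110001 = 57457

57457


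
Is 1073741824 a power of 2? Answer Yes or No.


0b1000000000000000000000000000000. Only one bit set => Yes

Yes


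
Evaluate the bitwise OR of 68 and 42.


0b1000100 | 0b101010 = 0b1101110 = 110

110


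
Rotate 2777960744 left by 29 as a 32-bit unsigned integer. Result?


Rotate 0b10100101100101000101000100101000 left by 29 (32-bit) = 0b10100101100101000101000100101 = 347245093

347245093


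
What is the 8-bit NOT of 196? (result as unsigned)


~0b11000100 = 0b111011 = 59 (8-bit unsigned)

59


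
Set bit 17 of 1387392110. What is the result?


1387392110 | (1 << 17) = 1387392110 | 131072 = 1387523182

1387523182


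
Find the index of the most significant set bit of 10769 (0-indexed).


0b10101000010001. Highest set bit at position 13

13


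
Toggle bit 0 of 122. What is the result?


122 ^ (1 << 0) = 122 ^ 1 = 123

123


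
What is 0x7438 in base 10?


7438 hex = 29752 decimal

29752


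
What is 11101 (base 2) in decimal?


11101 in decimal = 29

29


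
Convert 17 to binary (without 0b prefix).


17 = 10001 in binary

10001


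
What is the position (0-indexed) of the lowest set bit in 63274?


0b1111011100101010. Lowest set bit at position 1

1


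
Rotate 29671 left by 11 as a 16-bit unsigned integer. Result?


Rotate 0b111001111100111 left by 11 (16-bit) = 0b11101110011111 = 15263

15263


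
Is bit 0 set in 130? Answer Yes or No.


0b10000010, bit 0 = 0. No

No


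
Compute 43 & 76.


0b101011 & 0b1001100 = 0b1000 = 8

8


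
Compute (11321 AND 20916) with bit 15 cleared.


Step 1: 11321 & 20916 = 48
Step 2: 48 & ~(1 << 15) = 48

48


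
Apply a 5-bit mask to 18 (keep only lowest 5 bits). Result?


18 & 31 = 18

18


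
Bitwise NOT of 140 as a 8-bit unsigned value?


~0b10001100 = 0b1110011 = 115 (8-bit unsigned)

115


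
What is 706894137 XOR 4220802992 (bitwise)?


0b101010001000100101100100111001 ^ 0b11111011100101000101011110110000 = 0b11010001101101100000111010001001 = 3518369417

3518369417


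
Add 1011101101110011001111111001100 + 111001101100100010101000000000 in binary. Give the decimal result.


1011101101110011001111111001100 + 111001101100100010101000000000 = 10010111011010111100100111001100 = 2540423628

2540423628


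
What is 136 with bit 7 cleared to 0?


136 & ~(1 << 7) = 8

8


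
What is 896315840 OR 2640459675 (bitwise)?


0b110101011011001011000111000000 | 0b10011101011000100011011110011011 = 0b10111101011011101011011111011011 = 3178149851

3178149851


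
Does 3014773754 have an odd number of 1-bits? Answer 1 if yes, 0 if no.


0b10110011101100011100101111111010 has 20 ones => parity 0

0


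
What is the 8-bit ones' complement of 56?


56 ^ 255 = 199

199


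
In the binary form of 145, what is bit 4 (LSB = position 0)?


0b10010001, position 4 = 1

1


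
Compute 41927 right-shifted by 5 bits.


0b1010001111000111 >> 5 = 0b10100011110 = 1310

1310


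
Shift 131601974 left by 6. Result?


0b111110110000001011000110110 << 6 = 0b111110110000001011000110110000000 = 8422526336

8422526336


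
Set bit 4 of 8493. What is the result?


8493 | (1 << 4) = 8493 | 16 = 8509

8509


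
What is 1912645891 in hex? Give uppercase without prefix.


1912645891 = 7200A903 hex

7200A903


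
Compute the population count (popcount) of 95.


0b1011111 has 6 set bits

6


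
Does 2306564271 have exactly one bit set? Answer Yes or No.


0b10001001011110110110000010101111. Multiple bits set => No

No


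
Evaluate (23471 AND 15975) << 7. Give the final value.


Step 1: 23471 & 15975 = 6695
Step 2: 6695 << 7 = 856960

856960


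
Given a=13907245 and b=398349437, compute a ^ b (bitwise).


13907245 ^ 398349437 = 392847696

392847696


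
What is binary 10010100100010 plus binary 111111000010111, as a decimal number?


10010100100010 + 111111000010111 = 1010001100111001 = 41785

41785


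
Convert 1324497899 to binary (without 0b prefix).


1324497899 = 1001110111100100011101111101011 in binary

1001110111100100011101111101011


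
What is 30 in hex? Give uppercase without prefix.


30 = 1E hex

1E


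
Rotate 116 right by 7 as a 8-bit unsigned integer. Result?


Rotate 0b1110100 right by 7 (8-bit) = 0b11101000 = 232

232


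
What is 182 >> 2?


0b10110110 >> 2 = 0b101101 = 45

45


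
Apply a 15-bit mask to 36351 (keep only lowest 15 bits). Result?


36351 & 32767 = 3583

3583


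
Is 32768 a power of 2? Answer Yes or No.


0b1000000000000000. Only one bit set => Yes

Yes


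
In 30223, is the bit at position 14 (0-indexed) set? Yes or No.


0b111011000001111, bit 14 = 1. Yes

Yes


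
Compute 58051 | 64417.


0b1110001011000011 | 0b1111101110100001 = 0b1111101111100011 = 64483

64483


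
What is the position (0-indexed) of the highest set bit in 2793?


0b101011101001. Highest set bit at position 11

11


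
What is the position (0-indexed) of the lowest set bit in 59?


0b111011. Lowest set bit at position 0

0


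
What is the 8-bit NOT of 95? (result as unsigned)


~0b1011111 = 0b10100000 = 160 (8-bit unsigned)

160


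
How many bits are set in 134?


0b10000110 has 3 set bits

3


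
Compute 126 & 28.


0b1111110 & 0b11100 = 0b11100 = 28

28


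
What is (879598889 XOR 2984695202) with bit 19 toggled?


Step 1: 879598889 ^ 2984695202 = 2240497803
Step 2: 2240497803 ^ (1 << 19) = 2240497803 ^ 524288 = 2239973515

2239973515


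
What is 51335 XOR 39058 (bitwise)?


0b1100100010000111 ^ 0b1001100010010010 = 0b101000000010101 = 20501

20501


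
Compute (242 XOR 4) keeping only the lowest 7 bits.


Step 1: 242 ^ 4 = 246
Step 2: 246 & 127 = 118

118


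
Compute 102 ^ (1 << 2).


102 ^ (1 << 2) = 102 ^ 4 = 98

98


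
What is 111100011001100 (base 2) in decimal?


111100011001100 in decimal = 30924

30924


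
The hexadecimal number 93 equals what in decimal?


93 hex = 147 decimal

147


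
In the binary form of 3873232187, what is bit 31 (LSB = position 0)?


0b11100110110111001101010100111011, position 31 = 1

1


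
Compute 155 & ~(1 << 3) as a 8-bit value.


155 & ~(1 << 3) = 147

147


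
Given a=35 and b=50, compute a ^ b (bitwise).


35 ^ 50 = 17

17


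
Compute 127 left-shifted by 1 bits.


0b1111111 << 1 = 0b11111110 = 254

254


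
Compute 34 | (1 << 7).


34 | (1 << 7) = 34 | 128 = 162

162


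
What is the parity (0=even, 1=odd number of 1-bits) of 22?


0b10110 has 3 ones => parity 1

1


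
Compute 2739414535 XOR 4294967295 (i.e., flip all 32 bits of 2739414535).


2739414535 ^ 4294967295 = 1555552760

1555552760


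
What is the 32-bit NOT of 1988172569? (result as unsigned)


~0b1110110100000010001101100011001 = 0b10001001011111101110010011100110 = 2306794726 (32-bit unsigned)

2306794726


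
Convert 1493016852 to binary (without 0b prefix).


1493016852 = 1011000111111011010000100010100 in binary

1011000111111011010000100010100


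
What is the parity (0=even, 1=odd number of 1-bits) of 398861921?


0b10111110001100010011001100001 has 14 ones => parity 0

0


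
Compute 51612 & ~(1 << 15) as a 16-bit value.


51612 & ~(1 << 15) = 18844

18844


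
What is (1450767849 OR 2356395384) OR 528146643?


Step 1: 1450767849 | 2356395384 = 3732667897
Step 2: 3732667897 | 528146643 = 3749445115

3749445115


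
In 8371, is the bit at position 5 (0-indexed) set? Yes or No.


0b10000010110011, bit 5 = 1. Yes

Yes


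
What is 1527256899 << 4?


0b1011011000010000001011101000011 << 4 = 0b10110110000100000010111010000110000 = 24436110384

24436110384


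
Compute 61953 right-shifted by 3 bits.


0b1111001000000001 >> 3 = 0b1111001000000 = 7744

7744


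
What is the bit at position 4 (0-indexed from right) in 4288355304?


0b11111111100110110001101111101000, position 4 = 0

0


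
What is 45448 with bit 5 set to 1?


45448 | (1 << 5) = 45448 | 32 = 45480

45480


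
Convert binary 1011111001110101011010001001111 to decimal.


1011111001110101011010001001111 in decimal = 1597682767

1597682767


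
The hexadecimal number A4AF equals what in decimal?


A4AF hex = 42159 decimal

42159


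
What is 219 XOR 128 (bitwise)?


0b11011011 ^ 0b10000000 = 0b1011011 = 91

91


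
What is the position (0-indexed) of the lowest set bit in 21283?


0b101001100100011. Lowest set bit at position 0

0


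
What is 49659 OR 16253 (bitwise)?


0b1100000111111011 | 0b11111101111101 = 0b1111111111111111 = 65535

65535


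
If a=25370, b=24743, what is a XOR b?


25370 ^ 24743 = 957

957


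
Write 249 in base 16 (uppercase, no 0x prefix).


249 = F9 hex

F9


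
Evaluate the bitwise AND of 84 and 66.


0b1010100 & 0b1000010 = 0b1000000 = 64

64


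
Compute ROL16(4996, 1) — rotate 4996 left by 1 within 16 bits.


Rotate 0b1001110000100 left by 1 (16-bit) = 0b10011100001000 = 9992

9992


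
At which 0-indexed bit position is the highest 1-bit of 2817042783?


0b10100111111010001010100101011111. Highest set bit at position 31

31


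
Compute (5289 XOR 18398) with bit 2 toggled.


Step 1: 5289 ^ 18398 = 21367
Step 2: 21367 ^ (1 << 2) = 21367 ^ 4 = 21363

21363


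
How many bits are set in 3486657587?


0b11001111110100100010110000110011 has 17 set bits

17


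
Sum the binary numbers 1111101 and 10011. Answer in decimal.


1111101 + 10011 = 10010000 = 144

144


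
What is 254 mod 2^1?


254 & 1 = 0

0


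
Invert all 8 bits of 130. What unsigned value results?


130 ^ 255 = 125

125


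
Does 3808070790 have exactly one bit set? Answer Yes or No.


0b11100010111110101000110010000110. Multiple bits set => No

No


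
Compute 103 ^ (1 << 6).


103 ^ (1 << 6) = 103 ^ 64 = 39

39


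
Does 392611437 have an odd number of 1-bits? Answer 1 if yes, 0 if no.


0b10111011001101100011001101101 has 17 ones => parity 1

1


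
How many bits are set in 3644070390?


0b11011001001101000001100111110110 has 17 set bits

17


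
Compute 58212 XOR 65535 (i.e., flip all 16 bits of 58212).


58212 ^ 65535 = 7323

7323


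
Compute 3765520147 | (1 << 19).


3765520147 | (1 << 19) = 3765520147 | 524288 = 3766044435

3766044435


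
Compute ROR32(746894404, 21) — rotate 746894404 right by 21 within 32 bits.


Rotate 0b101100100001001011010001000100 right by 21 (32-bit) = 0b100101101000100010000101100100 = 631382372

631382372


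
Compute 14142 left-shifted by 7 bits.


0b11011100111110 << 7 = 0b110111001111100000000 = 1810176

1810176


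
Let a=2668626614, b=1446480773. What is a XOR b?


2668626614 ^ 1446480773 = 3374811443

3374811443


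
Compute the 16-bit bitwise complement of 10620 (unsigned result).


~0b10100101111100 = 0b1101011010000011 = 54915 (16-bit unsigned)

54915


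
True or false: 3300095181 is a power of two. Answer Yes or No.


0b11000100101100110111010011001101. Multiple bits set => No

No


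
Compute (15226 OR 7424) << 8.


Step 1: 15226 | 7424 = 16250
Step 2: 16250 << 8 = 4160000

4160000


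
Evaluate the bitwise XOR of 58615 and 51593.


0b1110010011110111 ^ 0b1100100110001001 = 0b10110101111110 = 11646

11646


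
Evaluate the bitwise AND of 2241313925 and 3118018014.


0b10000101100101111011110010000101 & 0b10111001110110010010110111011110 = 0b10000001100100010010110010000100 = 2173774980

2173774980


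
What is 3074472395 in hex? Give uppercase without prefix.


3074472395 = B740B9CB hex

B740B9CB


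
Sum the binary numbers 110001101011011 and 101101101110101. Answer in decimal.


110001101011011 + 101101101110101 = 1011111011010000 = 48848

48848


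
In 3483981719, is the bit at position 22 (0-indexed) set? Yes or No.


0b11001111101010010101011110010111, bit 22 = 0. No

No


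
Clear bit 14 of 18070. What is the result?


18070 & ~(1 << 14) = 1686

1686


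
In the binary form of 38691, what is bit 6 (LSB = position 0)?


0b1001011100100011, position 6 = 0

0


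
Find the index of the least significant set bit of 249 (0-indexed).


0b11111001. Lowest set bit at position 0

0


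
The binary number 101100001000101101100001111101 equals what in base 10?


101100001000101101100001111101 in decimal = 740481149

740481149


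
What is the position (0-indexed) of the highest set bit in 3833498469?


0b11100100011111101000101101100101. Highest set bit at position 31

31


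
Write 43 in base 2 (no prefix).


43 = 101011 in binary

101011


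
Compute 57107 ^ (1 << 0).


57107 ^ (1 << 0) = 57107 ^ 1 = 57106

57106


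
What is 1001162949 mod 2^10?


1001162949 & 1023 = 197

197


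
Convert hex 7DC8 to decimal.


7DC8 hex = 32200 decimal

32200


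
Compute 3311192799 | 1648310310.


0b11000101010111001100101011011111 | 0b1100010001111110011100000100110 = 0b11100111011111111111101011111111 = 3883924223

3883924223


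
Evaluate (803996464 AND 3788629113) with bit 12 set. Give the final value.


Step 1: 803996464 & 3788629113 = 566231088
Step 2: 566231088 | (1 << 12) = 566231088 | 4096 = 566235184

566235184


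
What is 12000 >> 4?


0b10111011100000 >> 4 = 0b1011101110 = 750

750


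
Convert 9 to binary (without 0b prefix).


9 = 1001 in binary

1001


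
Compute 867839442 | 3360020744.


0b110011101110100010110111010010 | 0b11001000010001011101100100001000 = 0b11111011111111111111110111011010 = 4227857882

4227857882


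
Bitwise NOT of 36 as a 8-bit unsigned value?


~0b100100 = 0b11011011 = 219 (8-bit unsigned)

219


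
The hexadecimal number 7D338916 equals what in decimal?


7D338916 hex = 2100529430 decimal

2100529430


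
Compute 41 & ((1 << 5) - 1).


41 & 31 = 9

9


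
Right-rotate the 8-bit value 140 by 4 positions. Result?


Rotate 0b10001100 right by 4 (8-bit) = 0b11001000 = 200

200


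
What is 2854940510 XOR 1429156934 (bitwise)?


0b10101010001010101110111101011110 ^ 0b1010101001011110011010001000110 = 0b11111111000001011101101100011000 = 4278573848

4278573848


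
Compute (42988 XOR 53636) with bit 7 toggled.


Step 1: 42988 ^ 53636 = 30312
Step 2: 30312 ^ (1 << 7) = 30312 ^ 128 = 30440

30440


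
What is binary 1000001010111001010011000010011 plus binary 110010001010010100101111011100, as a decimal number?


1000001010111001010011000010011 + 110010001010010100101111011100 = 1110011100001011111000111101111 = 1938158063

1938158063


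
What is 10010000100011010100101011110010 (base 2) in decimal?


10010000100011010100101011110010 in decimal = 2425178866

2425178866


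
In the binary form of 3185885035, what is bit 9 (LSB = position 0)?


0b10111101111001001011111101101011, position 9 = 1

1


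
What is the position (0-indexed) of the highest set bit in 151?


0b10010111. Highest set bit at position 7

7


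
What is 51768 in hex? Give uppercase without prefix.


51768 = CA38 hex

CA38


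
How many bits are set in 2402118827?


0b10001111001011010110110010101011 has 18 set bits

18


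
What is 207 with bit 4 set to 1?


207 | (1 << 4) = 207 | 16 = 223

223


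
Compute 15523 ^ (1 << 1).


15523 ^ (1 << 1) = 15523 ^ 2 = 15521

15521


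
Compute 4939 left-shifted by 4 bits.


0b1001101001011 << 4 = 0b10011010010110000 = 79024

79024


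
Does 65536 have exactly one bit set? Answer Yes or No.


0b10000000000000000. Only one bit set => Yes

Yes


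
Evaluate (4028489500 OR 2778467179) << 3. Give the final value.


Step 1: 4028489500 | 2778467179 = 4120764287
Step 2: 4120764287 << 3 = 32966114296

32966114296


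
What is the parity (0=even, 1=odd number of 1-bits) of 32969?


0b1000000011001001 has 5 ones => parity 1

1


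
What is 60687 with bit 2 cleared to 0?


60687 & ~(1 << 2) = 60683

60683


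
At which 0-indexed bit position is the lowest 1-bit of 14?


0b1110. Lowest set bit at position 1

1


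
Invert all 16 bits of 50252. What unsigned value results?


50252 ^ 65535 = 15283

15283


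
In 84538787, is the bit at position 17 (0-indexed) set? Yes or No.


0b101000010011111010110100011, bit 17 = 0. No

No


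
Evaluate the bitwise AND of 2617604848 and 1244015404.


0b10011100000001010111101011110000 & 0b1001010001001100010101100101100 = 0b1000000001000010101000100000 = 134490656

134490656


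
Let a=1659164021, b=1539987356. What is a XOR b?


1659164021 ^ 1539987356 = 959349481

959349481


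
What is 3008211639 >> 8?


0b10110011010011011010101010110111 >> 8 = 0b101100110100110110101010 = 11750826

11750826


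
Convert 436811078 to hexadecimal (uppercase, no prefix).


436811078 = 1A093546 hex

1A093546


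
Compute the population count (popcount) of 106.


0b1101010 has 4 set bits

4


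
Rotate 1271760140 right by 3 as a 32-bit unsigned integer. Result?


Rotate 0b1001011110011011000010100001100 right by 3 (32-bit) = 0b10001001011110011011000010100001 = 2306453665

2306453665


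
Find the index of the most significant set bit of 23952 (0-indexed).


0b101110110010000. Highest set bit at position 14

14


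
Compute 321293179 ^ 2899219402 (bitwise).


0b10011001001101000101101111011 ^ 0b10101100110011101001001111001010 = 0b10111111111010000001100010110001 = 3219658929

3219658929


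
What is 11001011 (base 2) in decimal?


11001011 in decimal = 203

203


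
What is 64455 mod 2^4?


64455 & 15 = 7

7


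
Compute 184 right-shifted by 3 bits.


0b10111000 >> 3 = 0b10111 = 23

23


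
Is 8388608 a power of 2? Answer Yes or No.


0b100000000000000000000000. Only one bit set => Yes

Yes


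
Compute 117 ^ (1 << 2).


117 ^ (1 << 2) = 117 ^ 4 = 113

113


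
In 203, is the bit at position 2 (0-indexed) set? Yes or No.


0b11001011, bit 2 = 0. No

No


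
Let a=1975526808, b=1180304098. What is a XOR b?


1975526808 ^ 1180304098 = 865740666

865740666


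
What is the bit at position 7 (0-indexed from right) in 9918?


0b10011010111110, position 7 = 1

1


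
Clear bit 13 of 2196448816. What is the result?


2196448816 & ~(1 << 13) = 2196440624

2196440624


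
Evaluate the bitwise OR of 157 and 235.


0b10011101 | 0b11101011 = 0b11111111 = 255

255


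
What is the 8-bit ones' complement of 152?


152 ^ 255 = 103

103


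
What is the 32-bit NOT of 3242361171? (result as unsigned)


~0b11000001010000101000000101010011 = 0b111110101111010111111010101100 = 1052606124 (32-bit unsigned)

1052606124


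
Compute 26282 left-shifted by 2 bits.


0b110011010101010 << 2 = 0b11001101010101000 = 105128

105128


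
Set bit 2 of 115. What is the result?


115 | (1 << 2) = 115 | 4 = 119

119


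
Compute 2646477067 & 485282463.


0b10011101101111100000100100001011 & 0b11100111011001101001010011111 = 0b11100101011000000000000001011 = 481034251

481034251


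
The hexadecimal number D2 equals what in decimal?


D2 hex = 210 decimal

210


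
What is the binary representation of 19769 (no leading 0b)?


19769 = 100110100111001 in binary

100110100111001


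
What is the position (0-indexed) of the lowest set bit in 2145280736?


0b1111111110111100110001011100000. Lowest set bit at position 5

5


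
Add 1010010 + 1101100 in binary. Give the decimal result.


1010010 + 1101100 = 10111110 = 190

190


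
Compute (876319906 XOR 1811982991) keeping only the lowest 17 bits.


Step 1: 876319906 ^ 1811982991 = 1480277549
Step 2: 1480277549 & 131071 = 81453

81453


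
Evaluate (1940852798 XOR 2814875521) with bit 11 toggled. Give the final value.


Step 1: 1940852798 ^ 2814875521 = 3563620287
Step 2: 3563620287 ^ (1 << 11) = 3563620287 ^ 2048 = 3563622335

3563622335


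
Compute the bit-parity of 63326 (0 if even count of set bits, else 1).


0b1111011101011110 has 12 ones => parity 0

0


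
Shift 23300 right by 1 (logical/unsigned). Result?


0b101101100000100 >> 1 = 0b10110110000010 = 11650

11650


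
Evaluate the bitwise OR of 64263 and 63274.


0b1111101100000111 | 0b1111011100101010 = 0b1111111100101111 = 65327

65327


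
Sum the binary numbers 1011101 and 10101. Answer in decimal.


1011101 + 10101 = 1110010 = 114

114


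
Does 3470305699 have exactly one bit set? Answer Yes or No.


0b11001110110110001010100110100011. Multiple bits set => No

No


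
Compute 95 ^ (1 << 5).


95 ^ (1 << 5) = 95 ^ 32 = 127

127


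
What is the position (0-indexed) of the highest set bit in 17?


0b10001. Highest set bit at position 4

4


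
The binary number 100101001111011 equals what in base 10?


100101001111011 in decimal = 19067

19067


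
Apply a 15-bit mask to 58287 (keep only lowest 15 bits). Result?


58287 & 32767 = 25519

25519


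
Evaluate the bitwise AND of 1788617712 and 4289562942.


0b1101010100111000010001111110000 & 0b11111111101011011000100100111110 = 0b1101010100011000000000100110000 = 1787560240

1787560240


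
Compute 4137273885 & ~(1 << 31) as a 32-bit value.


4137273885 & ~(1 << 31) = 1989790237

1989790237


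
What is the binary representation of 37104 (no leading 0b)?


37104 = 1001000011110000 in binary

1001000011110000


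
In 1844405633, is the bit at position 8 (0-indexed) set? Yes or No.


0b1101101111011110110010110000001, bit 8 = 1. Yes

Yes


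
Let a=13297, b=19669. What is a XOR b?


13297 ^ 19669 = 32548

32548


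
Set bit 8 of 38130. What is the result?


38130 | (1 << 8) = 38130 | 256 = 38386

38386


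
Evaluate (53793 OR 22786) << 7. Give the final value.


Step 1: 53793 | 22786 = 56099
Step 2: 56099 << 7 = 7180672

7180672


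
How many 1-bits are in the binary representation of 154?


0b10011010 has 4 set bits

4


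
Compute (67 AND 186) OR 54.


Step 1: 67 & 186 = 2
Step 2: 2 | 54 = 54

54


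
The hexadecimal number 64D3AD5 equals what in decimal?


64D3AD5 hex = 105724629 decimal

105724629


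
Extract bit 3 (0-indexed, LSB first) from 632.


0b1001111000, position 3 = 1

1


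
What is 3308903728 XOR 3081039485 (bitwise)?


0b11000101001110011101110100110000 ^ 0b10110111101001001110111001111101 = 0b1110010100111010011001101001101 = 1922904909

1922904909


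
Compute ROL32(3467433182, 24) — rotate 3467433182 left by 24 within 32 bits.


Rotate 0b11001110101011001101010011011110 left by 24 (32-bit) = 0b11011110110011101010110011010100 = 3738086612

3738086612


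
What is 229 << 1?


0b11100101 << 1 = 0b111001010 = 458

458


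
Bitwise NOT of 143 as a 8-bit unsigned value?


~0b10001111 = 0b1110000 = 112 (8-bit unsigned)

112


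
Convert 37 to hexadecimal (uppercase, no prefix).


37 = 25 hex

25


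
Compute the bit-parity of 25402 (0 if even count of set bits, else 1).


0b110001100111010 has 8 ones => parity 0

0


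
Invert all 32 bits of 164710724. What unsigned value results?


164710724 ^ 4294967295 = 4130256571

4130256571


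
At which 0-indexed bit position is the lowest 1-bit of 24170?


0b101111001101010. Lowest set bit at position 1

1


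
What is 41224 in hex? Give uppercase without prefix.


41224 = A108 hex

A108


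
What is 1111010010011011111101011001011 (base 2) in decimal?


1111010010011011111101011001011 in decimal = 2051930827

2051930827


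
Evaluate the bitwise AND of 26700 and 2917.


0b110100001001100 & 0b101101100101 = 0b100001000100 = 2116

2116


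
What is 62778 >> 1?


0b1111010100111010 >> 1 = 0b111101010011101 = 31389

31389


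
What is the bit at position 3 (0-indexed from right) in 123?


0b1111011, position 3 = 1

1


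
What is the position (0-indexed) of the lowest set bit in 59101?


0b1110011011011101. Lowest set bit at position 0

0


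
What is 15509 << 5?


0b11110010010101 << 5 = 0b1111001001010100000 = 496288

496288


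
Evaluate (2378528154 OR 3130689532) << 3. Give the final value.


Step 1: 2378528154 | 3130689532 = 3219126270
Step 2: 3219126270 << 3 = 25753010160

25753010160


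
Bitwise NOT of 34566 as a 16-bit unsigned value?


~0b1000011100000110 = 0b111100011111001 = 30969 (16-bit unsigned)

30969


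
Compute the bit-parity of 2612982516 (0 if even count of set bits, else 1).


0b10011011101111101111001011110100 has 21 ones => parity 1

1


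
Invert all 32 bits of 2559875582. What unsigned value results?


2559875582 ^ 4294967295 = 1735091713

1735091713


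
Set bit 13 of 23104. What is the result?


23104 | (1 << 13) = 23104 | 8192 = 31296

31296


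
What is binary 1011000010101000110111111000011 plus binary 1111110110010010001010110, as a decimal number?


1011000010101000110111111000011 + 1111110110010010001010110 = 1011010010011111001010000011001 = 1515164697

1515164697


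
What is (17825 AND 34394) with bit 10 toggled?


Step 1: 17825 & 34394 = 1024
Step 2: 1024 ^ (1 << 10) = 1024 ^ 1024 = 0

0


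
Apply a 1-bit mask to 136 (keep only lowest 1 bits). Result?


136 & 1 = 0

0


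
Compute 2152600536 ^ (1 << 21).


2152600536 ^ (1 << 21) = 2152600536 ^ 2097152 = 2154697688

2154697688


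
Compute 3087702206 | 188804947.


0b10111000000010101001100010111110 | 0b1011010000001110111101010011 = 0b10111011010010101111111111111111 = 3142254591

3142254591


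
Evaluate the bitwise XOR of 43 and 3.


0b101011 ^ 0b11 = 0b101000 = 40

40


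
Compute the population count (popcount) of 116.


0b1110100 has 4 set bits

4


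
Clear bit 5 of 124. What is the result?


124 & ~(1 << 5) = 92

92


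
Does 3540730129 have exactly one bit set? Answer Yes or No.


0b11010011000010110100000100010001. Multiple bits set => No

No


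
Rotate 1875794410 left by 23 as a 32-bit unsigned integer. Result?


Rotate 0b1101111110011100101100111101010 left by 23 (32-bit) = 0b11110101001101111110011100101100 = 4114081580

4114081580


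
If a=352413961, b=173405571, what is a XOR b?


352413961 ^ 173405571 = 525638794

525638794


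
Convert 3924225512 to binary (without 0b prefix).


3924225512 = 11101001111001101110110111101000 in binary

11101001111001101110110111101000


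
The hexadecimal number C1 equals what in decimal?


C1 hex = 193 decimal

193


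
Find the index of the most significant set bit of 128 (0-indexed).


0b10000000. Highest set bit at position 7

7


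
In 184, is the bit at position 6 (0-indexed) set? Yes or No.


0b10111000, bit 6 = 0. No

No


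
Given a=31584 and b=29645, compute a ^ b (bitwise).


31584 ^ 29645 = 2221

2221


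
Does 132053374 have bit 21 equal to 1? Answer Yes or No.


0b111110111101111100101111110, bit 21 = 0. No

No


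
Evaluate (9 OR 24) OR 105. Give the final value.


Step 1: 9 | 24 = 25
Step 2: 25 | 105 = 121

121


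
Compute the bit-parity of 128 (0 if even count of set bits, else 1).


0b10000000 has 1 ones => parity 1

1


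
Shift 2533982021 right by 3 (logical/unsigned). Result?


0b10010111000010010111111101000101 >> 3 = 0b10010111000010010111111101000 = 316747752

316747752


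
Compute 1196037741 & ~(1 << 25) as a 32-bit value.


1196037741 & ~(1 << 25) = 1162483309

1162483309


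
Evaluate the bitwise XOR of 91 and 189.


0b1011011 ^ 0b10111101 = 0b11100110 = 230

230


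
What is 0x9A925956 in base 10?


9A925956 hex = 2593282390 decimal

2593282390


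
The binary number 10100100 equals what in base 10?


10100100 in decimal = 164

164


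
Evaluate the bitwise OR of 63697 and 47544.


0b1111100011010001 | 0b1011100110111000 = 0b1111100111111001 = 63993

63993


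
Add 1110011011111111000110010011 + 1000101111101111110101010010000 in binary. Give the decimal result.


1110011011111111000110010011 + 1000101111101111110101010010000 = 1010100011001111101110000100011 = 1416092707

1416092707


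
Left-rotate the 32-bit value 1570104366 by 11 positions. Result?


Rotate 0b1011101100101011110010000101110 left by 11 (32-bit) = 0b10101111001000010111001011101100 = 2938204908

2938204908
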